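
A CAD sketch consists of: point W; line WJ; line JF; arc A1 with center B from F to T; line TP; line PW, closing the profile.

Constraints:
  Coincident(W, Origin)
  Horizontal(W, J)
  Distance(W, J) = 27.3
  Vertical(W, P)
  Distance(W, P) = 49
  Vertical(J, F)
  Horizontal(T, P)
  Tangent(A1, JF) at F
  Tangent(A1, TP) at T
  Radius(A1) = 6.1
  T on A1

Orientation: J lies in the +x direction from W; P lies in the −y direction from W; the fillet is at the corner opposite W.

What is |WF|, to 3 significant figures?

50.8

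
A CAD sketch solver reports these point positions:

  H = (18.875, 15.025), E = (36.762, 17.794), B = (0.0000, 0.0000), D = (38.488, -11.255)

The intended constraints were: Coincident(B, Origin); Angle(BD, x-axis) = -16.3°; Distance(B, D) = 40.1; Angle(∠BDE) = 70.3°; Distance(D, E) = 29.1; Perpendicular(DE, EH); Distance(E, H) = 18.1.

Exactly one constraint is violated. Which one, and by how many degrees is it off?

Perpendicular(DE, EH) — off by 5.40°.

B = (0.00, 0.00) ✓; BD at -16.30° ✓; |BD| = 40.10 ✓; ∠BDE = 70.30° ✓; |DE| = 29.10 ✓; ∠(DE, EH) = 95.40° ✗; |EH| = 18.10 ✓.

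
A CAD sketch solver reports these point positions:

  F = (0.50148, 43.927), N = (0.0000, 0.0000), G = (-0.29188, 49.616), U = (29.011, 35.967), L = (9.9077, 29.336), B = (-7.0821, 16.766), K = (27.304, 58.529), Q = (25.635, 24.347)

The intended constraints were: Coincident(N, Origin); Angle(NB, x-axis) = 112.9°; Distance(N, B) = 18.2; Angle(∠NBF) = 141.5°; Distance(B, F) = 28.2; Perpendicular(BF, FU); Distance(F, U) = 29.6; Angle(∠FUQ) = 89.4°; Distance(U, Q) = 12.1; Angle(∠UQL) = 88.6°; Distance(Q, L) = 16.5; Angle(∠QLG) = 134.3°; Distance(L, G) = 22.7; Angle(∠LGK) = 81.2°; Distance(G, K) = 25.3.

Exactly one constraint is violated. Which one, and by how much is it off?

Distance(G, K) = 25.3 — off by 3.70.

N = (0.00, 0.00) ✓; NB at 112.9° ✓; |NB| = 18.20 ✓; ∠NBF = 141.5° ✓; |BF| = 28.20 ✓; ∠(BF, FU) = 90.00° ✓; |FU| = 29.60 ✓; ∠FUQ = 89.40° ✓; |UQ| = 12.10 ✓; ∠UQL = 88.60° ✓; |QL| = 16.50 ✓; ∠QLG = 134.3° ✓; |LG| = 22.70 ✓; ∠LGK = 81.20° ✓; |GK| = 29.00 ✗.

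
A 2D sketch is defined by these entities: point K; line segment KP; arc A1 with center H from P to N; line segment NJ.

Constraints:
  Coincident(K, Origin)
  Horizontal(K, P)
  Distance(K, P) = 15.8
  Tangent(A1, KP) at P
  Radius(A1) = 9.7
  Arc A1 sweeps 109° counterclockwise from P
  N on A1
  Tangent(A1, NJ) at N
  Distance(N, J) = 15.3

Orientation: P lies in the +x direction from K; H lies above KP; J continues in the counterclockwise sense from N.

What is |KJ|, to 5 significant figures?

33.856

On A1, P sits at bearing -90° from H; a 109° counterclockwise sweep puts N at bearing 19°, so N = H + 9.7·(cos 19°, sin 19°) = (24.972, 12.858). A1 meets NJ tangentially, so HN is at right angles to NJ, so NJ runs along (−sin 19°, cos 19°); with |NJ| = 15.3, J = (19.990, 27.324). Then |KJ| = |J − K| = 33.856.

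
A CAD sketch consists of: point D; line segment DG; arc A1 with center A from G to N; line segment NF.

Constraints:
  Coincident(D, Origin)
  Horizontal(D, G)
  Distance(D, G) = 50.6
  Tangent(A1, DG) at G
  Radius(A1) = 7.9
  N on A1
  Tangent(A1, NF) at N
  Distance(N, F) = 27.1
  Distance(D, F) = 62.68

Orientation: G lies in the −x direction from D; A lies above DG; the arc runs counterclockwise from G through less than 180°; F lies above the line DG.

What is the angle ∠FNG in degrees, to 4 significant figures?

126.2°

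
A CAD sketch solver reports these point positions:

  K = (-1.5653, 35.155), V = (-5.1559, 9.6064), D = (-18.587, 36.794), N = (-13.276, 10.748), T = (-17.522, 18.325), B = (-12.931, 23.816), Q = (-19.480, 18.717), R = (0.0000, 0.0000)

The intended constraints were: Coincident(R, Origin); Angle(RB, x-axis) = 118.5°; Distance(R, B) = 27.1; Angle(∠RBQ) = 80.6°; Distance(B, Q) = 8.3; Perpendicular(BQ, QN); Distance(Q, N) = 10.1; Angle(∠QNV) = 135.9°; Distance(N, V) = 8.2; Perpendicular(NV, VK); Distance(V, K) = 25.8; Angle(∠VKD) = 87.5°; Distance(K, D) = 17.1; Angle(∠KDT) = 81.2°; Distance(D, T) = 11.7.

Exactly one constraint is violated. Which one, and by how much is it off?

Distance(D, T) = 11.7 — off by 6.80.

R = (0.00, 0.00) ✓; RB at 118.5° ✓; |RB| = 27.10 ✓; ∠RBQ = 80.60° ✓; |BQ| = 8.300 ✓; ∠(BQ, QN) = 90.00° ✓; |QN| = 10.10 ✓; ∠QNV = 135.9° ✓; |NV| = 8.200 ✓; ∠(NV, VK) = 90.00° ✓; |VK| = 25.80 ✓; ∠VKD = 87.50° ✓; |KD| = 17.10 ✓; ∠KDT = 81.20° ✓; |DT| = 18.50 ✗.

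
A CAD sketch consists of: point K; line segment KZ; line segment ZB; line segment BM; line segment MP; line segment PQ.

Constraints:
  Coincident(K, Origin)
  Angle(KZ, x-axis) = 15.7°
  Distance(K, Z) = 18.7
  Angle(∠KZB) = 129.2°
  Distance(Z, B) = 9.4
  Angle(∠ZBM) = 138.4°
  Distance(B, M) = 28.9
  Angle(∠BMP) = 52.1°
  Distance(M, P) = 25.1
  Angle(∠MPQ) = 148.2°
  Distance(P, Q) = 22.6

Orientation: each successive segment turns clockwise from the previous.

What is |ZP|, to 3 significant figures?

24.6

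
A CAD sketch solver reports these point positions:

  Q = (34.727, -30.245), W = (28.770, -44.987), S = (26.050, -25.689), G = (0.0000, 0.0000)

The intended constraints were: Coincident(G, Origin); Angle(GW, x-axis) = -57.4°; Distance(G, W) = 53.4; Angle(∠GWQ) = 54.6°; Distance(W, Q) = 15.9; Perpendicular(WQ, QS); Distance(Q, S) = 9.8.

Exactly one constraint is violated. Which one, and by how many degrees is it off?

Perpendicular(WQ, QS) — off by 5.70°.

G = (0.00, 0.00) ✓; GW at -57.40° ✓; |GW| = 53.40 ✓; ∠GWQ = 54.60° ✓; |WQ| = 15.90 ✓; ∠(WQ, QS) = 84.30° ✗; |QS| = 9.800 ✓.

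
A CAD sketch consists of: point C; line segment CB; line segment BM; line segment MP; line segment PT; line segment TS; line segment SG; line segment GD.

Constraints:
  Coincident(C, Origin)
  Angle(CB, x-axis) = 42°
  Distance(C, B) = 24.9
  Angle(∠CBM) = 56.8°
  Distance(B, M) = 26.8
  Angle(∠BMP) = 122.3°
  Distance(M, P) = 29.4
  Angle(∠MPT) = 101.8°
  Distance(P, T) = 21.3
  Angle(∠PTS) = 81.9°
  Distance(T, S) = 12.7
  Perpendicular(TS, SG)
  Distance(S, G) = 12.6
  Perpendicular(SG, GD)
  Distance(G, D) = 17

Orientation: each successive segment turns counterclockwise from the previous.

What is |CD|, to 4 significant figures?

30.23

C is at the origin; CB runs at 42.0° with length 24.9, so B = (18.50, 16.66). ∠CBM = 56.8° gives BM at 165.2° from the x-axis; with |BM| = 26.8, M = (-7.407, 23.51). ∠BMP = 122.3° gives MP at -137.1° from the x-axis; with |MP| = 29.4, P = (-28.94, 3.494). ∠MPT = 101.8° gives PT at -58.90° from the x-axis; with |PT| = 21.3, T = (-17.94, -14.74). ∠PTS = 81.9° gives TS at 39.20° from the x-axis; with |TS| = 12.7, S = (-8.099, -6.718). The perpendicularity gives SG at right angles to TS, so SG runs at 129.2°; with |SG| = 12.6, G = (-16.06, 3.047). SG ⟂ GD, so GD runs at -140.8°; with |GD| = 17.0, D = (-29.24, -7.698). Then |CD| = |D − C| = 30.23.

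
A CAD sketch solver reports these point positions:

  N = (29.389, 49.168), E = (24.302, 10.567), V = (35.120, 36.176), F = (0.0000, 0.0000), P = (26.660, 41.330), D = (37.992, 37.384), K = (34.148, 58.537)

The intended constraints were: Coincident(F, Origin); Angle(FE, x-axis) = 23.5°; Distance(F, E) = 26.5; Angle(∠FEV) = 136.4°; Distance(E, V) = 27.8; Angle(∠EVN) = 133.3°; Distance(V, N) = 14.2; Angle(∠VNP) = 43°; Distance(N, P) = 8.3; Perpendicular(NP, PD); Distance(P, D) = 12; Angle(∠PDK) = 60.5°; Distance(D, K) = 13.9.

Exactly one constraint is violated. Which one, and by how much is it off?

Distance(D, K) = 13.9 — off by 7.60.

F = (0.00, 0.00) ✓; FE at 23.50° ✓; |FE| = 26.50 ✓; ∠FEV = 136.4° ✓; |EV| = 27.80 ✓; ∠EVN = 133.3° ✓; |VN| = 14.20 ✓; ∠VNP = 43.00° ✓; |NP| = 8.299 ✓; ∠(NP, PD) = 90.00° ✓; |PD| = 12.00 ✓; ∠PDK = 60.50° ✓; |DK| = 21.50 ✗.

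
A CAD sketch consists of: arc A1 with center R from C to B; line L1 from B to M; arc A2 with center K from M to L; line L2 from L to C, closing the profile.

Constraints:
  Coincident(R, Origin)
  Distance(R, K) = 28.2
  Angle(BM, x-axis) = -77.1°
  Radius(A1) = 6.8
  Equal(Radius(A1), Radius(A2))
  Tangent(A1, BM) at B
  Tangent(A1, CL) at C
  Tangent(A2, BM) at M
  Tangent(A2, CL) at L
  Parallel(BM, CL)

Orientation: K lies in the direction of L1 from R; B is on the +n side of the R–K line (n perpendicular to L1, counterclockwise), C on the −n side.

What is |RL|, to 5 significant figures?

29.008

The slot axis is L1's direction at -77.1°, so u = (cos -77.1°, sin -77.1°) = (0.22325, -0.97476) and n = (−sin -77.1°, cos -77.1°) = (0.97476, 0.22325). R is at the origin and K lies 28.2 along u from R, so K = 28.2·u = (6.2957, -27.488). Tangency of A1 to both parallel lines with radius 6.8 puts B and C at R ± 6.8·n: B = (6.6284, 1.5181), C = (-6.6284, -1.5181). Equal radii place M and L the same way about K: M = K + 6.8·n = (12.924, -25.970), L = K − 6.8·n = (-0.33272, -29.006). Then |RL| = |L − R| = 29.008.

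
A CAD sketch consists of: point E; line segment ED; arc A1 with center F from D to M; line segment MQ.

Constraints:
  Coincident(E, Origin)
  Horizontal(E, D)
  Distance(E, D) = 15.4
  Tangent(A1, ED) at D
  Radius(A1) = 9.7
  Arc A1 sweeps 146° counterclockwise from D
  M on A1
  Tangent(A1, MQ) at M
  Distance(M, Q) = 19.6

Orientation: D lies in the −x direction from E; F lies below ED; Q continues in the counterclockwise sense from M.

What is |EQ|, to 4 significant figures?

29.06

E is at the origin; E and D share the same y with |ED| = 15.4 and D on the −x side, so D = (-15.40, 0.000). Since A1 is tangent to ED there, FD ⟂ ED, so F = D + (0, -9.7) = (-15.40, -9.700). On A1, D sits at bearing 90° from F; a 146° counterclockwise sweep puts M at bearing 236°, so M = F + 9.7·(cos 236°, sin 236°) = (-20.82, -17.74). The tangent condition forces FM to be normal to MQ, so MQ runs along (−sin 236°, cos 236°); with |MQ| = 19.6, Q = (-4.575, -28.70). Then |EQ| = |Q − E| = 29.06.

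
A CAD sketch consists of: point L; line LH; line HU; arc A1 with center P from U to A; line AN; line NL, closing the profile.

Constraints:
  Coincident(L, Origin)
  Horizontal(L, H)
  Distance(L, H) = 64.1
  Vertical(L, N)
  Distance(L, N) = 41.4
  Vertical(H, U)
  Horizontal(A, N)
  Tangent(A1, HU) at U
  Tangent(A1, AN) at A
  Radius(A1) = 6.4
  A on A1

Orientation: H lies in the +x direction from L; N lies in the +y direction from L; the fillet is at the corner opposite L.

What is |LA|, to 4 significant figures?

71.02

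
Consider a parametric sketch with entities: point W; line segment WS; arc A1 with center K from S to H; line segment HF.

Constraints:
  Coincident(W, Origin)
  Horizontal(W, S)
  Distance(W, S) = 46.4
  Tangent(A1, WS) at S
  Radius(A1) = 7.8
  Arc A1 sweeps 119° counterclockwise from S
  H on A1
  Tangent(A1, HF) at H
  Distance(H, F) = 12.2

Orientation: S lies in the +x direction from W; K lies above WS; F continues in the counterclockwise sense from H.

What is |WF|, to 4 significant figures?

52.28

W is at the origin; WS is horizontal with |WS| = 46.4 and S on the +x side, so S = (46.40, 0.000). The tangent condition forces KS to be normal to WS, so K = S + (0, 7.8) = (46.40, 7.800). On A1, S sits at bearing -90° from K; a 119° counterclockwise sweep puts H at bearing 29°, so H = K + 7.8·(cos 29°, sin 29°) = (53.22, 11.58). Since A1 is tangent to HF there, KH ⟂ HF, so HF runs along (−sin 29°, cos 29°); with |HF| = 12.2, F = (47.31, 22.25). Then |WF| = |F − W| = 52.28.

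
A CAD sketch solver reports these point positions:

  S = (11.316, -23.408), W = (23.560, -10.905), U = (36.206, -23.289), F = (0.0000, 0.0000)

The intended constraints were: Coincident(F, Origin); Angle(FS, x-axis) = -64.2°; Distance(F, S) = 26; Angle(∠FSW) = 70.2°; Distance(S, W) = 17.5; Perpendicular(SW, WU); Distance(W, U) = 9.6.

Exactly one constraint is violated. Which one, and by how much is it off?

Distance(W, U) = 9.6 — off by 8.10.

F = (0.00, 0.00) ✓; FS at -64.20° ✓; |FS| = 26.00 ✓; ∠FSW = 70.20° ✓; |SW| = 17.50 ✓; ∠(SW, WU) = 90.00° ✓; |WU| = 17.70 ✗.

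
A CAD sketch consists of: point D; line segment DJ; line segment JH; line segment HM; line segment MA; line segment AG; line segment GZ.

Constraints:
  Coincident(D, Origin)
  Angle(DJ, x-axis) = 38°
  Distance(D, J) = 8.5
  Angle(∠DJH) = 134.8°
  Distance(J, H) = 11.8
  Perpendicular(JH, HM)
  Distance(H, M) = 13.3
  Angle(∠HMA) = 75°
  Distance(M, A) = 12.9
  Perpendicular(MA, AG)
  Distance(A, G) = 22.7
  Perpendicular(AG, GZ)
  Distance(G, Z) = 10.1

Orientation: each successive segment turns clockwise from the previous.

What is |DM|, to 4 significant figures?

19.22

D is at the origin; DJ runs at 38.0° with length 8.5, so J = (6.698, 5.233). ∠DJH = 134.8° gives JH at -7.200° from the x-axis; with |JH| = 11.8, H = (18.41, 3.754). The perpendicularity gives HM at right angles to JH, so HM runs at -97.20°; with |HM| = 13.3, M = (16.74, -9.441). Then |DM| = |M − D| = 19.22.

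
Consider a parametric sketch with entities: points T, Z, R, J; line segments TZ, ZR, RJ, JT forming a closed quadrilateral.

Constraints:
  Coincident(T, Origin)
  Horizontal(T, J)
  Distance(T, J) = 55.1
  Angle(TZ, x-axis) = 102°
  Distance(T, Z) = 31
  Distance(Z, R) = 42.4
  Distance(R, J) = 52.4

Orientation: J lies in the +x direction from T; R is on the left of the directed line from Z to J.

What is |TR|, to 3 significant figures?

57.3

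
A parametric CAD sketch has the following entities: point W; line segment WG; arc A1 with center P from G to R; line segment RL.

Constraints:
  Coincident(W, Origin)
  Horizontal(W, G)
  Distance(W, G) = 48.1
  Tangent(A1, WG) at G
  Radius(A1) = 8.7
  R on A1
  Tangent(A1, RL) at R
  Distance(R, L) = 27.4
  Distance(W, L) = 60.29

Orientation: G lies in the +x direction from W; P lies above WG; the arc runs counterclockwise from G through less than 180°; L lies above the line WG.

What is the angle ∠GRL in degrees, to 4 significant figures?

125.4°

Checks: |PG| = 8.700 ✓; |PR| = 8.700 ✓; ∠(PR, RL) = 90.00° ✓; |RL| = 27.40 ✓; |WL| = 60.29 ✓.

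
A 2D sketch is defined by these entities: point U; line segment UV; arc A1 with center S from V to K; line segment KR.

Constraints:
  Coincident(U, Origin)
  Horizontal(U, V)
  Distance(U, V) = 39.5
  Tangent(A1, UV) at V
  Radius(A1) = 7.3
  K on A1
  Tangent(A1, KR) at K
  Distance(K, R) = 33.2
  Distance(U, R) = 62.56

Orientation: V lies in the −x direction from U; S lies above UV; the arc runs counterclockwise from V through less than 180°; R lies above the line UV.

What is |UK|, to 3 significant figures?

34.6

Checks: |SV| = 7.300 ✓; |SK| = 7.300 ✓; ∠(SK, KR) = 90.00° ✓; |KR| = 33.20 ✓; |UR| = 62.56 ✓.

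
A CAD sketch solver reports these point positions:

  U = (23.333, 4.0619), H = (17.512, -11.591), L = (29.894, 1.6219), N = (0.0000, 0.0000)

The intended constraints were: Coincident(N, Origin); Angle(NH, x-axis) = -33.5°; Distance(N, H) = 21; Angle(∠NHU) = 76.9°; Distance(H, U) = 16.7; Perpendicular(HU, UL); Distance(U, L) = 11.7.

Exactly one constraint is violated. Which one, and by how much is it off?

Distance(U, L) = 11.7 — off by 4.70.

N = (0.00, 0.00) ✓; NH at -33.50° ✓; |NH| = 21.00 ✓; ∠NHU = 76.90° ✓; |HU| = 16.70 ✓; ∠(HU, UL) = 90.00° ✓; |UL| = 7.000 ✗.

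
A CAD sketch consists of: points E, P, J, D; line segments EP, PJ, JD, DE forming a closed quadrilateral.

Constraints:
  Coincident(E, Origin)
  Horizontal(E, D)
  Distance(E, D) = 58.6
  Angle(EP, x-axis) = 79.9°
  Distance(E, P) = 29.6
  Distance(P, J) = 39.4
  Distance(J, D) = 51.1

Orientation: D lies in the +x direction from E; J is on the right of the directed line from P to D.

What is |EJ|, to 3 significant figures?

13.2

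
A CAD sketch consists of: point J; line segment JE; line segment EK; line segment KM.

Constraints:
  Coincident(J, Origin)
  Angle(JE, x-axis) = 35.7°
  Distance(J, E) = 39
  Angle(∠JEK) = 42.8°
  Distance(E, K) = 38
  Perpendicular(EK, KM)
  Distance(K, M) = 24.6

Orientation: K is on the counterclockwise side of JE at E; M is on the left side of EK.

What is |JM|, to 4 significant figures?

9.575

J is at the origin; JE runs at 35.7° with length 39.0, so E = 39.0·(cos 35.7°, sin 35.7°) = (31.67, 22.76). ∠JEK = 42.8°, so EK runs at 35.7° + (180° − 42.8°) = 172.9° from the x-axis; with |EK| = 38.0, K = E + 38.0·(cos 172.9°, sin 172.9°) = (-6.037, 27.45). EK ⟂ KM; with |KM| = 24.6 on the left of EK, M = K + 24.6·(-0.1236, -0.9923) = (-9.078, 3.044). Then |JM| = |M − J| = 9.575.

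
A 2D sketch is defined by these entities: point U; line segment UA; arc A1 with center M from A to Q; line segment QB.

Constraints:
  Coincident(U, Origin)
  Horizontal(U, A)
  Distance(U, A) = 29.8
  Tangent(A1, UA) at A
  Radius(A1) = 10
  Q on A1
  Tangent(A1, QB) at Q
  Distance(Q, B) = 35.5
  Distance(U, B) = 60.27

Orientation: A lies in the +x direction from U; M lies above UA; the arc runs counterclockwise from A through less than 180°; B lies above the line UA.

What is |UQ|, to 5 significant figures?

41.064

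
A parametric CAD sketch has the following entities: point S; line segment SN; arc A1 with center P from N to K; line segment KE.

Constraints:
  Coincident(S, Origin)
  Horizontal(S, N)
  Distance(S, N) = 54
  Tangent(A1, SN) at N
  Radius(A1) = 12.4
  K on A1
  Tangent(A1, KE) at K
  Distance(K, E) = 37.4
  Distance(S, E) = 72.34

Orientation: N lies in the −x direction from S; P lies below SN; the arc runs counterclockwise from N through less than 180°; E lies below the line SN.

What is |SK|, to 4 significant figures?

67.64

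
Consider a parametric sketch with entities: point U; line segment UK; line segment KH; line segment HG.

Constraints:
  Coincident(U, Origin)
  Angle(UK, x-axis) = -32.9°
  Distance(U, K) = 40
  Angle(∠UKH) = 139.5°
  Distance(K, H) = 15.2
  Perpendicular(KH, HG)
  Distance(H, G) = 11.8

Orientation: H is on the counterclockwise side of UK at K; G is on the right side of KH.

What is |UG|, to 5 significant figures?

59.228

U is at the origin; UK runs at -32.9° with length 40.0, so K = 40.0·(cos -32.9°, sin -32.9°) = (33.585, -21.727). ∠UKH = 139.5°, so KH runs at -32.9° + (180° − 139.5°) = 7.6000° from the x-axis; with |KH| = 15.2, H = K + 15.2·(cos 7.6000°, sin 7.6000°) = (48.651, -19.717). The perpendicularity gives HG at right angles to KH; with |HG| = 11.8 on the right of KH, G = H + 11.8·(0.13226, -0.99122) = (50.212, -31.413). Then |UG| = |G − U| = 59.228.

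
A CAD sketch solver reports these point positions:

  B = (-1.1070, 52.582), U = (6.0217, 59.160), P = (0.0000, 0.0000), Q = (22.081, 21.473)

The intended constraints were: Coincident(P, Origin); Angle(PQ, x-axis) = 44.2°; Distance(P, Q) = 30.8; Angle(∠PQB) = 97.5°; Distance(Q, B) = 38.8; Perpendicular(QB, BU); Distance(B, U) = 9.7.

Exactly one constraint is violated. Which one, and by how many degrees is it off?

Perpendicular(QB, BU) — off by 6.00°.

P = (0.00, 0.00) ✓; PQ at 44.20° ✓; |PQ| = 30.80 ✓; ∠PQB = 97.50° ✓; |QB| = 38.80 ✓; ∠(QB, BU) = 84.00° ✗; |BU| = 9.700 ✓.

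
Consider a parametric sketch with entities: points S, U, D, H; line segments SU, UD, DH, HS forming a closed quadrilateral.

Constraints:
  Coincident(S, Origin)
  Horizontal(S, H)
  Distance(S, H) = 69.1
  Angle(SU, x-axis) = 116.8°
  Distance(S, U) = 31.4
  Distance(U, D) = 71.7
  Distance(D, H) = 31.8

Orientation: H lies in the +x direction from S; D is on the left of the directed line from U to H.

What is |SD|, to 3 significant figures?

64.7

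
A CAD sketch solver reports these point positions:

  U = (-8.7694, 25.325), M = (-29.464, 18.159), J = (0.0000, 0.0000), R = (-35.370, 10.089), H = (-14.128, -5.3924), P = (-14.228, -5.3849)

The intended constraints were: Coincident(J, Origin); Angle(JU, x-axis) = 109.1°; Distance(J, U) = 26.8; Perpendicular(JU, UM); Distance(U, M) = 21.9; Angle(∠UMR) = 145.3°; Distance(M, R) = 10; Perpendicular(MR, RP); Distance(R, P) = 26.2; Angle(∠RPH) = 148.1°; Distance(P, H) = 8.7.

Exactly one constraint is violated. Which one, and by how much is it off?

Distance(P, H) = 8.7 — off by 8.60.

J = (0.00, 0.00) ✓; JU at 109.1° ✓; |JU| = 26.80 ✓; ∠(JU, UM) = 90.00° ✓; |UM| = 21.90 ✓; ∠UMR = 145.3° ✓; |MR| = 10.00 ✓; ∠(MR, RP) = 90.00° ✓; |RP| = 26.20 ✓; ∠RPH = 148.1° ✓; |PH| = 0.1003 ✗.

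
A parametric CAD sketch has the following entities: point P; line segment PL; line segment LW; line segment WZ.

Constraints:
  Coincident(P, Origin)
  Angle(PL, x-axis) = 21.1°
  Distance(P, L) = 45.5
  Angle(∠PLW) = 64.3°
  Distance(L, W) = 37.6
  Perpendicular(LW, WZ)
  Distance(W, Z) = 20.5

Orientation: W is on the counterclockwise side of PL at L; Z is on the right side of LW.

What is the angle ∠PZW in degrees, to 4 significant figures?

16.20°

∠PLW = 64.3°, so LW runs at 21.1° + (180° − 64.3°) = 136.8° from the x-axis; with |LW| = 37.6, W = L + 37.6·(cos 136.8°, sin 136.8°) = (15.04, 42.12). LW ⟂ WZ; with |WZ| = 20.5 on the right of LW, Z = W + 20.5·(0.6845, 0.7290) = (29.07, 57.06). Then cos ∠PZW = ZP·ZW / (|ZP||ZW|), giving 16.20°.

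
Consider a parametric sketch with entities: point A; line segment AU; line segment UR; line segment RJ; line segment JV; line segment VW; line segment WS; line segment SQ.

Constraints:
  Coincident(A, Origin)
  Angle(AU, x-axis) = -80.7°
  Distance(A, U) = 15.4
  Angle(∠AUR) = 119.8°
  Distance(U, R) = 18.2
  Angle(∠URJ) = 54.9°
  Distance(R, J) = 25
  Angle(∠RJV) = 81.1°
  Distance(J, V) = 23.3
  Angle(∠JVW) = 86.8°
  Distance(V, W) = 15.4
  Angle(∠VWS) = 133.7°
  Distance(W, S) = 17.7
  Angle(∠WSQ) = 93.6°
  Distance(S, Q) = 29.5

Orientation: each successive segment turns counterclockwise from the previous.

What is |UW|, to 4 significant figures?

6.408

∠RJV = 81.1° gives JV at -156.5° from the x-axis; with |JV| = 23.3, V = (-8.133, -6.669). ∠JVW = 86.8° gives VW at -63.30° from the x-axis; with |VW| = 15.4, W = (-1.214, -20.43). Then |UW| = |W − U| = 6.408.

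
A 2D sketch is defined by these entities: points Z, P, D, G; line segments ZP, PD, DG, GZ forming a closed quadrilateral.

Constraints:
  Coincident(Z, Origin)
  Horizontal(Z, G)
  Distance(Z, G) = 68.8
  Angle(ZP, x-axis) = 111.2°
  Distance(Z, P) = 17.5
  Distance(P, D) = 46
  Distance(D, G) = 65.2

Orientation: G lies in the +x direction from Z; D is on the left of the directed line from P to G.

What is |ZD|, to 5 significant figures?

55.538

Z is at the origin; ZG is horizontal with |ZG| = 68.8 and G in +x, so G = (68.8, 0). ZP runs at 111.2° with |ZP| = 17.5, so P = (-6.3284, 16.316). D is determined by |PD| = 46.0 and |DG| = 65.2 together: it lies at the intersection of circle(P, 46.0) and circle(G, 65.2). With |PG| = 76.880, the foot of the radical line on PG is 24.554 from P and the perpendicular offset is √(46.0² − 24.554²) = 38.898. Taking the left-of-PG solution: D = (25.922, 49.117).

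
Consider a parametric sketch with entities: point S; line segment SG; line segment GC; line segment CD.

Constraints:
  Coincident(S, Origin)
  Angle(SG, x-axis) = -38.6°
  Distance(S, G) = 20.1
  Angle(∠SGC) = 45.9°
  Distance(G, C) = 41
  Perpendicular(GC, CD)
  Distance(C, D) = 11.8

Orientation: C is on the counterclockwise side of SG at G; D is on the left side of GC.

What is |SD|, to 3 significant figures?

27.1

S is at the origin; SG runs at -38.6° with length 20.1, so G = 20.1·(cos -38.6°, sin -38.6°) = (15.7, -12.5). ∠SGC = 45.9°, so GC runs at -38.6° + (180° − 45.9°) = 95.5° from the x-axis; with |GC| = 41.0, C = G + 41.0·(cos 95.5°, sin 95.5°) = (11.8, 28.3). GC is perpendicular to CD; with |CD| = 11.8 on the left of GC, D = C + 11.8·(-0.995, -0.0958) = (0.0332, 27.1). Then |SD| = |D − S| = 27.1.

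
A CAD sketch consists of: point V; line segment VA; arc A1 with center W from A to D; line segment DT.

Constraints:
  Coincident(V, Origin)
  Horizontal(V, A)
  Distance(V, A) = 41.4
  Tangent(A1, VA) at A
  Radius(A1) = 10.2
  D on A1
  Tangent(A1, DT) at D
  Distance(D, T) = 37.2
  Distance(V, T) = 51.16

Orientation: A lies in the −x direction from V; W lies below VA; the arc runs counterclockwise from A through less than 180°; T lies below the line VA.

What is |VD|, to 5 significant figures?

51.905

Checks: |VA| = 41.40 ✓; ∠(WA, AV) = 90.00° ✓; |WD| = 10.20 ✓; ∠(WD, DT) = 90.00° ✓; |DT| = 37.20 ✓; |VT| = 51.16 ✓.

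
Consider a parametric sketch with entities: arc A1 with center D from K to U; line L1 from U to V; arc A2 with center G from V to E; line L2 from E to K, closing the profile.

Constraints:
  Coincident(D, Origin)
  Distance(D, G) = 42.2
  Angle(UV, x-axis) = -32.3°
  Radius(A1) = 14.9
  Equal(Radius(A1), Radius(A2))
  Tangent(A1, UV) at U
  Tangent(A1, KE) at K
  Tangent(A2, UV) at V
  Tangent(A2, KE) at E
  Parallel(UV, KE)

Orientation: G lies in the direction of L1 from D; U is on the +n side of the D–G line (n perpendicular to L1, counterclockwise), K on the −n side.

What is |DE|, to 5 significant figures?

44.753

Tangency of A1 to both parallel lines with radius 14.9 puts U and K at D ± 14.9·n: U = (7.9619, 12.594), K = (-7.9619, -12.594). Equal radii place V and E the same way about G: V = G + 14.9·n = (43.632, -9.9553), E = G − 14.9·n = (27.708, -35.144). Then |DE| = |E − D| = 44.753.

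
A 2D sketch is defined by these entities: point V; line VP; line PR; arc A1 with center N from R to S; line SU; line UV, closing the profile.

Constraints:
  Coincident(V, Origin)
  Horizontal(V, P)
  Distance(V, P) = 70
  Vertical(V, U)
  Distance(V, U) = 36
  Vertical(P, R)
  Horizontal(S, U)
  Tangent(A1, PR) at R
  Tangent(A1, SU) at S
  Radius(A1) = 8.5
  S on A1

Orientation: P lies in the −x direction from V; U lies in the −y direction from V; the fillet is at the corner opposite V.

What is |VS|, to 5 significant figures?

71.262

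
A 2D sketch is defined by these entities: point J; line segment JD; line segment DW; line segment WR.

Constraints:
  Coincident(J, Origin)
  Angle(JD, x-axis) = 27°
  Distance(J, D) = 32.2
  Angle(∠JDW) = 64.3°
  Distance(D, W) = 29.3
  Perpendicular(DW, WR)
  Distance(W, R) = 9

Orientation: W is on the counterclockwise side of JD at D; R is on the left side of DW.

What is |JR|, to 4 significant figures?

25.21

J is at the origin; JD runs at 27.0° with length 32.2, so D = 32.2·(cos 27.0°, sin 27.0°) = (28.69, 14.62). ∠JDW = 64.3°, so DW runs at 27.0° + (180° − 64.3°) = 142.7° from the x-axis; with |DW| = 29.3, W = D + 29.3·(cos 142.7°, sin 142.7°) = (5.383, 32.37). DW is perpendicular to WR; with |WR| = 9.0 on the left of DW, R = W + 9.0·(-0.6060, -0.7955) = (-0.07086, 25.21). Then |JR| = |R − J| = 25.21.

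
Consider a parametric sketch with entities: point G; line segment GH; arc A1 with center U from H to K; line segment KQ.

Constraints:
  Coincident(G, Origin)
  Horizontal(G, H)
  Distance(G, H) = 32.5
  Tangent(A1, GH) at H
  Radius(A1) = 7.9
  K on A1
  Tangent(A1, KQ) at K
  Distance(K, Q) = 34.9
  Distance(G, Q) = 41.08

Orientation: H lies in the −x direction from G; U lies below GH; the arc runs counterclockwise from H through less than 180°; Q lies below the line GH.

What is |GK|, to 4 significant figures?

40.48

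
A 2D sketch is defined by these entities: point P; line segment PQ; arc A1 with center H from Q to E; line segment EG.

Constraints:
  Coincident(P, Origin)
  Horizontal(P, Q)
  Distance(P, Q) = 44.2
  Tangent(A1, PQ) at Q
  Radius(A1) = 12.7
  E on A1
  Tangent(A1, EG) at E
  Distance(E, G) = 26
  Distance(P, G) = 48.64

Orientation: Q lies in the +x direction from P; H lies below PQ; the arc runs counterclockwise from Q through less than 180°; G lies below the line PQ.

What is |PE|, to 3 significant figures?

33.8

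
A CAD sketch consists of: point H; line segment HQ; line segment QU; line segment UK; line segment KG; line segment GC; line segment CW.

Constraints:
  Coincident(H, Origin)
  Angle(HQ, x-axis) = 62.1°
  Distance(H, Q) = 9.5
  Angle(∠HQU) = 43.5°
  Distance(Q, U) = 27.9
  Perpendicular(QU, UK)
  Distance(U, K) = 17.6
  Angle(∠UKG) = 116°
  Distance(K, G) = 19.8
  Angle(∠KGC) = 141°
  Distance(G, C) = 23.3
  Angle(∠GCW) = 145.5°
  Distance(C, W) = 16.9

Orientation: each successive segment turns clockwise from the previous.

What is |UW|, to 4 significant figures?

52.62

H is at the origin; HQ runs at 62.1° with length 9.5, so Q = (4.445, 8.396). ∠HQU = 43.5° gives QU at -74.40° from the x-axis; with |QU| = 27.9, U = (11.95, -18.48). QU is perpendicular to UK, so UK runs at -164.4°; with |UK| = 17.6, K = (-5.003, -23.21). ∠UKG = 116.0° gives KG at 131.6° from the x-axis; with |KG| = 19.8, G = (-18.15, -8.403). ∠KGC = 141.0° gives GC at 92.60° from the x-axis; with |GC| = 23.3, C = (-19.21, 14.87). ∠GCW = 145.5° gives CW at 58.10° from the x-axis; with |CW| = 16.9, W = (-10.28, 29.22). Then |UW| = |W − U| = 52.62.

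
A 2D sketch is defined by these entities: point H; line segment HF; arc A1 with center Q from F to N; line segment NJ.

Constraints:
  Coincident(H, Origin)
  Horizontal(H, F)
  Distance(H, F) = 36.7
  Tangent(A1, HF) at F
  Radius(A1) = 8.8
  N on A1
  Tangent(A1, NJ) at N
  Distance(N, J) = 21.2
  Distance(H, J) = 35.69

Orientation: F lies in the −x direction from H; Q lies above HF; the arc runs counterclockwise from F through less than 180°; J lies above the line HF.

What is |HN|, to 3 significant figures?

28.9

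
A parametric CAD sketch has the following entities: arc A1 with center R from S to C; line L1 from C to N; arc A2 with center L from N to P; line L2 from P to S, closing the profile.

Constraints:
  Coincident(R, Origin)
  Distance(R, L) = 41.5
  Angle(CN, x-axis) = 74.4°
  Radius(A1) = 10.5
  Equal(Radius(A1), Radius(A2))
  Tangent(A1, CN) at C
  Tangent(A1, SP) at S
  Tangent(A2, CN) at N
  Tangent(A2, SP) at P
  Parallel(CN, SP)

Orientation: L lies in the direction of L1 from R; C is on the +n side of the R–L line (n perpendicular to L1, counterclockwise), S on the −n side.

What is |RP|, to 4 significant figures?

42.81

The slot axis is L1's direction at 74.4°, so u = (cos 74.4°, sin 74.4°) = (0.2689, 0.9632) and n = (−sin 74.4°, cos 74.4°) = (-0.9632, 0.2689). R is at the origin and L lies 41.5 along u from R, so L = 41.5·u = (11.16, 39.97). Tangency of A1 to both parallel lines with radius 10.5 puts C and S at R ± 10.5·n: C = (-10.11, 2.824), S = (10.11, -2.824). Equal radii place N and P the same way about L: N = L + 10.5·n = (1.047, 42.79), P = L − 10.5·n = (21.27, 37.15). Then |RP| = |P − R| = 42.81.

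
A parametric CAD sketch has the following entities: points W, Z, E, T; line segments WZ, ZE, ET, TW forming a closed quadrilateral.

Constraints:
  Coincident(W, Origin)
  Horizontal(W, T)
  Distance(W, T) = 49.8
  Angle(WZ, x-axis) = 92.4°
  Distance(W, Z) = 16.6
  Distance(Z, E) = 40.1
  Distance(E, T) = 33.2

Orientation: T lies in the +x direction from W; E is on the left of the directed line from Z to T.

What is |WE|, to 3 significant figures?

47.9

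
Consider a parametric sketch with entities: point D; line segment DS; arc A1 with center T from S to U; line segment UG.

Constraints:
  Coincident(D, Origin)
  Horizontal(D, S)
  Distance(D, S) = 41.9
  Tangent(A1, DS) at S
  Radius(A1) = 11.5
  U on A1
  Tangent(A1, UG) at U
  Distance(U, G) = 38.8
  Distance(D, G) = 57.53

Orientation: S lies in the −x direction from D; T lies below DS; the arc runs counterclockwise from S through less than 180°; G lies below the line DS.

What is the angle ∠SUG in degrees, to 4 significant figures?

117.3°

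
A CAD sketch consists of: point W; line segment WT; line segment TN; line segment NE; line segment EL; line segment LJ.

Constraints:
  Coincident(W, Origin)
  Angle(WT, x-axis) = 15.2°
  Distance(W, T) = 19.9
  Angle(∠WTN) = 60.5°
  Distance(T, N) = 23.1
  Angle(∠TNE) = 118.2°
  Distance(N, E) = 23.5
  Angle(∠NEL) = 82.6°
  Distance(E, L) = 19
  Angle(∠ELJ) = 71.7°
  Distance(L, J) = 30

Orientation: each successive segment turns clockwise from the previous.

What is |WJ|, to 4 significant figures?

20.54

W is at the origin; WT runs at 15.2° with length 19.9, so T = (19.20, 5.218). ∠WTN = 60.5° gives TN at -104.3° from the x-axis; with |TN| = 23.1, N = (13.50, -17.17). ∠TNE = 118.2° gives NE at -166.1° from the x-axis; with |NE| = 23.5, E = (-9.314, -22.81). ∠NEL = 82.6° gives EL at 96.50° from the x-axis; with |EL| = 19.0, L = (-11.46, -3.934). ∠ELJ = 71.7° gives LJ at -11.80° from the x-axis; with |LJ| = 30.0, J = (17.90, -10.07). Then |WJ| = |J − W| = 20.54.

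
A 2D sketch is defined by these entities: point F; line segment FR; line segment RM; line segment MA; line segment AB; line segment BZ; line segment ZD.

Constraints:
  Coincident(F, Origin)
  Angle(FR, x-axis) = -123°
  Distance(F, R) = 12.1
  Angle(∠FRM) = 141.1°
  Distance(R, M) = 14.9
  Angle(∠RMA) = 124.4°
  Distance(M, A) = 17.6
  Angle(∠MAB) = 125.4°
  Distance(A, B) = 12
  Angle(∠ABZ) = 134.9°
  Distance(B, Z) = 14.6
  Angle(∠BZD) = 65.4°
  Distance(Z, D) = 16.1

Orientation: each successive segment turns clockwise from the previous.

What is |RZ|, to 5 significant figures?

32.740

F is at the origin; FR runs at -123.0° with length 12.1, so R = (-6.5901, -10.148). ∠FRM = 141.1° gives RM at -161.90° from the x-axis; with |RM| = 14.9, M = (-20.753, -14.777). ∠RMA = 124.4° gives MA at 142.50° from the x-axis; with |MA| = 17.6, A = (-34.716, -4.0628). ∠MAB = 125.4° gives AB at 87.900° from the x-axis; with |AB| = 12.0, B = (-34.276, 7.9291). ∠ABZ = 134.9° gives BZ at 42.800° from the x-axis; with |BZ| = 14.6, Z = (-23.564, 17.849). Then |RZ| = |Z − R| = 32.740.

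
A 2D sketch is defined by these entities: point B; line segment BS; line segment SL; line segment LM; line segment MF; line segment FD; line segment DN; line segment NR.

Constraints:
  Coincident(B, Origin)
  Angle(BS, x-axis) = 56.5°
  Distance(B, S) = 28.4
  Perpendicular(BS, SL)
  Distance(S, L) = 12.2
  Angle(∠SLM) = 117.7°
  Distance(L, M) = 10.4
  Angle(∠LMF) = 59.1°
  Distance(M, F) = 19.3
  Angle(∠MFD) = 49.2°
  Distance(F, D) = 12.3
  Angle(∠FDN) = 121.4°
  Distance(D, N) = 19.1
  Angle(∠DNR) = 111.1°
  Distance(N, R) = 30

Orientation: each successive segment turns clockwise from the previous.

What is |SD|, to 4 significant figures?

6.349

B is at the origin; BS runs at 56.5° with length 28.4, so S = (15.68, 23.68). BS is perpendicular to SL, so SL runs at -33.50°; with |SL| = 12.2, L = (25.85, 16.95). ∠SLM = 117.7° gives LM at -95.80° from the x-axis; with |LM| = 10.4, M = (24.80, 6.602). ∠LMF = 59.1° gives MF at 143.3° from the x-axis; with |MF| = 19.3, F = (9.323, 18.14). ∠MFD = 49.2° gives FD at 12.50° from the x-axis; with |FD| = 12.3, D = (21.33, 20.80). Then |SD| = |D − S| = 6.349.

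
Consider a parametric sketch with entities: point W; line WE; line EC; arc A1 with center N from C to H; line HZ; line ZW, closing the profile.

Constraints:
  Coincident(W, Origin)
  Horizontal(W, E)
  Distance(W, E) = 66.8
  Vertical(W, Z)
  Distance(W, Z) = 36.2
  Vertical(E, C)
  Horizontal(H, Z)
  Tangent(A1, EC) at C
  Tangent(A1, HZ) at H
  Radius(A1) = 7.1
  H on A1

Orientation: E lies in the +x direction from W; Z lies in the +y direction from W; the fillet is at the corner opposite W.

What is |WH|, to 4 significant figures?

69.82

The virtual corner opposite W is at (66.80, 36.20). The tangent condition forces NC to be normal to EC and since A1 is tangent to HZ there, NH ⟂ HZ, with radius 7.1, so the center N sits 7.1 in from both sides at N = (59.70, 29.10). That places the tangent points at C = (66.80, 29.10) on EC and H = (59.70, 36.20) on HZ. Then |WH| = |H − W| = 69.82.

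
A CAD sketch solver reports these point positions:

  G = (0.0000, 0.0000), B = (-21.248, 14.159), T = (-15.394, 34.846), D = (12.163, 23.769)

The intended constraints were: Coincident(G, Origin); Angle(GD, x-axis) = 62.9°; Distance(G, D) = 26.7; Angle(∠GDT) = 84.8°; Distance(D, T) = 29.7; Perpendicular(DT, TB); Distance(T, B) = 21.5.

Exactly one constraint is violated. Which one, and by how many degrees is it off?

Perpendicular(DT, TB) — off by 6.10°.

G = (0.00, 0.00) ✓; GD at 62.90° ✓; |GD| = 26.70 ✓; ∠GDT = 84.80° ✓; |DT| = 29.70 ✓; ∠(DT, TB) = 96.10° ✗; |TB| = 21.50 ✓.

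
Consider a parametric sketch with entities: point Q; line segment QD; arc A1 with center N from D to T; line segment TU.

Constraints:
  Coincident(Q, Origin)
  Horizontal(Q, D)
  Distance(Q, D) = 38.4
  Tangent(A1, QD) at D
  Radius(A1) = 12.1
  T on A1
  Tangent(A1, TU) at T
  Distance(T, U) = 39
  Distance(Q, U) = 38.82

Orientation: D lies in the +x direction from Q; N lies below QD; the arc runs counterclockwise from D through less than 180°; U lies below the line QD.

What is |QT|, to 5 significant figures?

28.789

Checks: ∠(ND, DQ) = 90.00° ✓; |NT| = 12.10 ✓; ∠(NT, TU) = 90.00° ✓; |TU| = 39.00 ✓; |QU| = 38.82 ✓.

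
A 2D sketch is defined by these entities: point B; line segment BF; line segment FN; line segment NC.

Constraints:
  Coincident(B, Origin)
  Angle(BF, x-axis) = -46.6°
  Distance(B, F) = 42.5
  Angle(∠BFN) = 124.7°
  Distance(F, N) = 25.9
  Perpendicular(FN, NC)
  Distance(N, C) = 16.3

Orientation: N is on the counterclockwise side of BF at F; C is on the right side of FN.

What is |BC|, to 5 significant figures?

71.660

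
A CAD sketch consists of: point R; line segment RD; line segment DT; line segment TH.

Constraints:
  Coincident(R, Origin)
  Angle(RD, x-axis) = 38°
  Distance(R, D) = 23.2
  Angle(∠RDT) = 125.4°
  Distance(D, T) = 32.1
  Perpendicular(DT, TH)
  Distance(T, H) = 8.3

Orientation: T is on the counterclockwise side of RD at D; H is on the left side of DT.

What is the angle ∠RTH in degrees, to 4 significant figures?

67.45°

∠RDT = 125.4°, so DT runs at 38.0° + (180° − 125.4°) = 92.60° from the x-axis; with |DT| = 32.1, T = D + 32.1·(cos 92.60°, sin 92.60°) = (16.83, 46.35). The perpendicularity gives TH at right angles to DT; with |TH| = 8.3 on the left of DT, H = T + 8.3·(-0.9990, -0.04536) = (8.534, 45.97). Then cos ∠RTH = TR·TH / (|TR||TH|), giving 67.45°.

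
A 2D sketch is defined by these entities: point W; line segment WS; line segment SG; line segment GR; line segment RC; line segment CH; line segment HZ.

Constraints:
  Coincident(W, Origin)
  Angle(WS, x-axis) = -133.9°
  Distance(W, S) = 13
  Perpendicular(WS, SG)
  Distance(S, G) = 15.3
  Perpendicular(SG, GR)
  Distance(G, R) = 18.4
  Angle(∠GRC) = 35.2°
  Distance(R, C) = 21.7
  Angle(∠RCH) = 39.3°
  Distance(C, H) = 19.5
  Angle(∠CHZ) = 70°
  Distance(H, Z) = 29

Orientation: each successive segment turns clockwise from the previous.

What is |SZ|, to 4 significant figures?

29.87

W is at the origin; WS runs at -133.9° with length 13.0, so S = (-9.014, -9.367). The perpendicularity gives SG at right angles to WS, so SG runs at 136.1°; with |SG| = 15.3, G = (-20.04, 1.242). The perpendicularity gives GR at right angles to SG, so GR runs at 46.10°; with |GR| = 18.4, R = (-7.280, 14.50). ∠GRC = 35.2° gives RC at -98.70° from the x-axis; with |RC| = 21.7, C = (-10.56, -6.950). ∠RCH = 39.3° gives CH at 120.6° from the x-axis; with |CH| = 19.5, H = (-20.49, 9.834). ∠CHZ = 70.0° gives HZ at 10.60° from the x-axis; with |HZ| = 29.0, Z = (8.016, 15.17). Then |SZ| = |Z − S| = 29.87.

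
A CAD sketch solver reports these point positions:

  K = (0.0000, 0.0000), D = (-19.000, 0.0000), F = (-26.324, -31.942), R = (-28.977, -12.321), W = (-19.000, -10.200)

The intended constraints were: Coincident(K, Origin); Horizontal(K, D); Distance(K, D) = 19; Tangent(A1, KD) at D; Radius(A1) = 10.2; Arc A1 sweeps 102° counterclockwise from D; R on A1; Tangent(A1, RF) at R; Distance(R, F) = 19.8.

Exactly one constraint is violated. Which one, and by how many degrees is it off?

Tangent(A1, RF) at R — off by 4.30°.

K = (0.00, 0.00) ✓; K.y = 0.00, D.y = 0.00 ✓; |KD| = 19.00 ✓; ∠(WD, DK) = 90.00° ✓; |WD| = 10.20 ✓; bearing(W→R) − bearing(W→D) = 102.0° ✓; |WR| = 10.20 ✓; ∠(WR, RF) = 94.30° ✗; |RF| = 19.80 ✓.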